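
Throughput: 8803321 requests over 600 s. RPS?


Formula: throughput = requests / seconds
throughput = 8803321 / 600
throughput = 14672.2 requests/second

14672.2 requests/second


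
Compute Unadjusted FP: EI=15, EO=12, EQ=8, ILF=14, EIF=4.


UFP = EI*4 + EO*5 + EQ*4 + ILF*10 + EIF*7
UFP = 15*4 + 12*5 + 8*4 + 14*10 + 4*7
UFP = 60 + 60 + 32 + 140 + 28
UFP = 320

320


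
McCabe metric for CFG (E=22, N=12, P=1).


Formula: V(G) = E - N + 2P
V(G) = 22 - 12 + 2*1
V(G) = 10 + 2
V(G) = 12

12


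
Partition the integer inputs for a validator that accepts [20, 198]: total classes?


Valid range: [20, 198]
Class 1: x < 20 — invalid
Class 2: 20 ≤ x ≤ 198 — valid
Class 3: x > 198 — invalid
Total equivalence classes: 3

3 equivalence classes


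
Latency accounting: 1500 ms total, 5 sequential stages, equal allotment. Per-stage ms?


Formula: per_stage = total_budget / stages
per_stage = 1500 / 5
per_stage = 300.0 ms

300.0 ms


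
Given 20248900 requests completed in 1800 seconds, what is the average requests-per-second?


Formula: throughput = requests / seconds
throughput = 20248900 / 1800
throughput = 11249.39 requests/second

11249.39 requests/second


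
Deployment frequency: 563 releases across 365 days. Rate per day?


Formula: deployments per day = releases / days
= 563 / 365
= 1.542 deploys/day
(equivalently, 10.8 deploys/week)

1.542 deploys/day


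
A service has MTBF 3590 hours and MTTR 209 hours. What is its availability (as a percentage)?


Availability = MTBF / (MTBF + MTTR)
Availability = 3590 / (3590 + 209)
Availability = 3590 / 3799
Availability = 94.4986%

94.4986%


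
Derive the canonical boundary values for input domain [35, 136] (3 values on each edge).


Range: [35, 136]
Boundaries: just below min, min, min+1, max-1, max, just above max
Values: [34, 35, 36, 135, 136, 137]

[34, 35, 36, 135, 136, 137]


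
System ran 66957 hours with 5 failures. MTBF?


Formula: MTBF = Total operating time / Number of failures
MTBF = 66957 / 5
MTBF = 13391.4 hours

13391.4 hours


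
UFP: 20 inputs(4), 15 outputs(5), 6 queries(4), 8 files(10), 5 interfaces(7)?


UFP = EI*4 + EO*5 + EQ*4 + ILF*10 + EIF*7
UFP = 20*4 + 15*5 + 6*4 + 8*10 + 5*7
UFP = 80 + 75 + 24 + 80 + 35
UFP = 294

294


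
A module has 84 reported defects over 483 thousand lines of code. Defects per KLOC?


Defect density = defects / KLOC
Defect density = 84 / 483
Defect density = 0.174 defects/KLOC

0.174 defects/KLOC


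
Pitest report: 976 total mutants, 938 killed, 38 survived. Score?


Mutation score = killed / total * 100
Mutation score = 938 / 976 * 100
Mutation score = 96.11%

96.11%


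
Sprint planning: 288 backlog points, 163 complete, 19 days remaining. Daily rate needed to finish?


Formula: Required rate = Remaining points / Days left
Remaining = 288 - 163 = 125 points
Required rate = 125 / 19 = 6.58 points/day

6.58 points/day


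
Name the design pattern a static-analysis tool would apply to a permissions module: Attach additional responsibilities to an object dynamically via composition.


This matches the Decorator pattern

Decorator


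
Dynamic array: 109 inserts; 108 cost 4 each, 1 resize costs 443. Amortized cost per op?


Formula: Amortized cost = Total cost / Operations
Total cost = (108 * 4) + (1 * 443)
Total cost = 432 + 443 = 875
Amortized = 875 / 109 = 8.0275

8.0275


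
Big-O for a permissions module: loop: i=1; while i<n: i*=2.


Reasoning: i doubles each step so iterations are log2(n)
Complexity: O(log n)

O(log n)


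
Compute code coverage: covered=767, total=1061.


Coverage = covered / total * 100
Coverage = 767 / 1061 * 100
Coverage = 72.29%

72.29%


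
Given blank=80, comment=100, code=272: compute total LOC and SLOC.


Total LOC = blank + comment + code
Total LOC = 80 + 100 + 272 = 452
SLOC (source only) = code = 272

Total LOC: 452, SLOC: 272


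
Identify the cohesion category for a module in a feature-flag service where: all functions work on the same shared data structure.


Reasoning: Functions share data
Type: Communicational cohesion

Communicational cohesion


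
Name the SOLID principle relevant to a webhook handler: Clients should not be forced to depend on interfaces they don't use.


This describes the Interface Segregation Principle (ISP)

Interface Segregation Principle (ISP)


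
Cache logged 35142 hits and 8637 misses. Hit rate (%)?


Formula: hit rate = hits / (hits + misses) * 100
hit rate = 35142 / (35142 + 8637) * 100
hit rate = 35142 / 43779 * 100
hit rate = 80.27%

80.27%


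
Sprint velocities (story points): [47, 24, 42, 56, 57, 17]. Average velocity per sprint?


Formula: Avg velocity = Total points / Number of sprints
Points: [47, 24, 42, 56, 57, 17]
Sum = 47 + 24 + 42 + 56 + 57 + 17 = 243
Avg velocity = 243 / 6 = 40.5 points/sprint

40.5 points/sprint


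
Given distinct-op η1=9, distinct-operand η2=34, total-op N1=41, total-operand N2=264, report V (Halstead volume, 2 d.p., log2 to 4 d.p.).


Formula: V = N * log2(η), where N = N1 + N2 and η = η1 + η2
η = 9 + 34 = 43
N = 41 + 264 = 305
log2(43) ≈ 5.4263
V = 305 * 5.4263 = 1655.02

1655.02


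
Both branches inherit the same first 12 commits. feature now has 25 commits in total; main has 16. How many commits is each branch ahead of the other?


Common ancestor: commit #12
feature commits after divergence: 25 - 12 = 13
main commits after divergence: 16 - 12 = 4
feature is 13 commits ahead of main
main is 4 commits ahead of feature

feature ahead: 13, main ahead: 4


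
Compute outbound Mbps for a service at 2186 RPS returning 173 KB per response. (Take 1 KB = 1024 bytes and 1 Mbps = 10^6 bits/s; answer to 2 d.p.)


Formula: Mbps = payload_bytes * RPS * 8 / 1e6
Payload per request = 173 KB = 173 * 1024 = 177152 bytes
Total bytes/sec = 177152 * 2186 = 387254272
Total bits/sec = 387254272 * 8 = 3098034176
Mbps = 3098034176 / 1e6 = 3098.03

3098.03 Mbps


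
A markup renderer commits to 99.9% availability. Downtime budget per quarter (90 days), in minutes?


Formula: allowed downtime = period * (100 - SLA) / 100
Period (quarter (90 days)) = 129600 minutes
Unavailability fraction = (100 - 99.9) / 100
Allowed downtime = 129600 * (100 - 99.9) / 100
Allowed downtime = 129.6 minutes

129.6 minutes


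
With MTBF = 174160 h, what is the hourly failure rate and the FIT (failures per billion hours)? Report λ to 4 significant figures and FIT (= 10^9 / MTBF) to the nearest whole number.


Formula: λ = 1 / MTBF; FIT = λ × 1e9 = 1e9 / MTBF
λ = 1 / 174160 ≈ 5.742e-06 failures/hour
FIT = 1e9 / 174160 ≈ 5742 failures per 1e9 hours (nearest whole number)

λ = 5.742e-06 /h, FIT = 5742


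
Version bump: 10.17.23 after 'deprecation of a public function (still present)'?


Current: 10.17.23
Change category: 'deprecation of a public function (still present)' → minor bump
SemVer rule: minor bump → increment MINOR, reset PATCH to 0 (MAJOR unchanged)
New: 10.18.0

10.18.0


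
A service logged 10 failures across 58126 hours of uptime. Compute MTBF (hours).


Formula: MTBF = Total operating time / Number of failures
MTBF = 58126 / 10
MTBF = 5812.6 hours

5812.6 hours


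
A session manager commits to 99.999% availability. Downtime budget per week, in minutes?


Formula: allowed downtime = period * (100 - SLA) / 100
Period (week) = 10080 minutes
Unavailability fraction = (100 - 99.999) / 100
Allowed downtime = 10080 * (100 - 99.999) / 100
Allowed downtime = 0.1008 minutes

0.1008 minutes


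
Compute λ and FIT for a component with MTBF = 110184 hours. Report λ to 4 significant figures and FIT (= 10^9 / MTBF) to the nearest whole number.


Formula: λ = 1 / MTBF; FIT = λ × 1e9 = 1e9 / MTBF
λ = 1 / 110184 ≈ 9.076e-06 failures/hour
FIT = 1e9 / 110184 ≈ 9076 failures per 1e9 hours (nearest whole number)

λ = 9.076e-06 /h, FIT = 9076


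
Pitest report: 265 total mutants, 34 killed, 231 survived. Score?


Mutation score = killed / total * 100
Mutation score = 34 / 265 * 100
Mutation score = 12.83%

12.83%


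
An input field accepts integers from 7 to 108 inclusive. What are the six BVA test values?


Range: [7, 108]
Boundaries: just below min, min, min+1, max-1, max, just above max
Values: [6, 7, 8, 107, 108, 109]

[6, 7, 8, 107, 108, 109]


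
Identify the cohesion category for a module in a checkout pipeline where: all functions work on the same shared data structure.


Reasoning: Functions share data
Type: Communicational cohesion

Communicational cohesion


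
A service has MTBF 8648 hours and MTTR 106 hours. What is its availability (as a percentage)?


Availability = MTBF / (MTBF + MTTR)
Availability = 8648 / (8648 + 106)
Availability = 8648 / 8754
Availability = 98.7891%

98.7891%


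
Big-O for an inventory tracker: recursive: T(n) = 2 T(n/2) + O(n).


Reasoning: master theorem case 2 (merge-sort recurrence)
Complexity: O(n log n)

O(n log n)


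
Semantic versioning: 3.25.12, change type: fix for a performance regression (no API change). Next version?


Current: 3.25.12
Change category: 'fix for a performance regression (no API change)' → patch bump
SemVer rule: patch bump → increment PATCH (MAJOR and MINOR unchanged)
New: 3.25.13

3.25.13


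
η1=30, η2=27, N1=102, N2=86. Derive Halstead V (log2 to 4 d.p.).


Formula: V = N * log2(η), where N = N1 + N2 and η = η1 + η2
η = 30 + 27 = 57
N = 102 + 86 = 188
log2(57) ≈ 5.8329
V = 188 * 5.8329 = 1096.59

1096.59


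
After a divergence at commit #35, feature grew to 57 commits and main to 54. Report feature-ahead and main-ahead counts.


Common ancestor: commit #35
feature commits after divergence: 57 - 35 = 22
main commits after divergence: 54 - 35 = 19
feature is 22 commits ahead of main
main is 19 commits ahead of feature

feature ahead: 22, main ahead: 19


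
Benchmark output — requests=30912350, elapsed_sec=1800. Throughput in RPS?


Formula: throughput = requests / seconds
throughput = 30912350 / 1800
throughput = 17173.53 requests/second

17173.53 requests/second


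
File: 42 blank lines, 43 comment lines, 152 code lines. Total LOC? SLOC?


Total LOC = blank + comment + code
Total LOC = 42 + 43 + 152 = 237
SLOC (source only) = code = 152

Total LOC: 237, SLOC: 152


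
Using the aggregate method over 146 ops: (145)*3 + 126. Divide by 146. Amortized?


Formula: Amortized cost = Total cost / Operations
Total cost = (145 * 3) + (1 * 126)
Total cost = 435 + 126 = 561
Amortized = 561 / 146 = 3.8425

3.8425


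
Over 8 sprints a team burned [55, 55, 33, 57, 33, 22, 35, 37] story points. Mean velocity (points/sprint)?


Formula: Avg velocity = Total points / Number of sprints
Points: [55, 55, 33, 57, 33, 22, 35, 37]
Sum = 55 + 55 + 33 + 57 + 33 + 22 + 35 + 37 = 327
Avg velocity = 327 / 8 = 40.88 points/sprint

40.88 points/sprint


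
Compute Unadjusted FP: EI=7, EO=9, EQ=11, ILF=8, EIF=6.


UFP = EI*4 + EO*5 + EQ*4 + ILF*10 + EIF*7
UFP = 7*4 + 9*5 + 11*4 + 8*10 + 6*7
UFP = 28 + 45 + 44 + 80 + 42
UFP = 239

239


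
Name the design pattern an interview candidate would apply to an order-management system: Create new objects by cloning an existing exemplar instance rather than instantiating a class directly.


This matches the Prototype pattern

Prototype


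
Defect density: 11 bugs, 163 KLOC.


Defect density = defects / KLOC
Defect density = 11 / 163
Defect density = 0.067 defects/KLOC

0.067 defects/KLOC


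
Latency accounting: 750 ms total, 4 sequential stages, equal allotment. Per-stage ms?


Formula: per_stage = total_budget / stages
per_stage = 750 / 4
per_stage = 187.5 ms

187.5 ms


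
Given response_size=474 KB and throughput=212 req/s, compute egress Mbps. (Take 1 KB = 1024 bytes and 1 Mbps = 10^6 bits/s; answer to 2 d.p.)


Formula: Mbps = payload_bytes * RPS * 8 / 1e6
Payload per request = 474 KB = 474 * 1024 = 485376 bytes
Total bytes/sec = 485376 * 212 = 102899712
Total bits/sec = 102899712 * 8 = 823197696
Mbps = 823197696 / 1e6 = 823.2

823.2 Mbps


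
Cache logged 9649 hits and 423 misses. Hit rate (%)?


Formula: hit rate = hits / (hits + misses) * 100
hit rate = 9649 / (9649 + 423) * 100
hit rate = 9649 / 10072 * 100
hit rate = 95.8%

95.8%


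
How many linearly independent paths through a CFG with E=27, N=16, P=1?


Formula: V(G) = E - N + 2P
V(G) = 27 - 16 + 2*1
V(G) = 11 + 2
V(G) = 13

13


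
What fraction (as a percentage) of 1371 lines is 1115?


Coverage = covered / total * 100
Coverage = 1115 / 1371 * 100
Coverage = 81.33%

81.33%


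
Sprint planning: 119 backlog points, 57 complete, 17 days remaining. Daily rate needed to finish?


Formula: Required rate = Remaining points / Days left
Remaining = 119 - 57 = 62 points
Required rate = 62 / 17 = 3.65 points/day

3.65 points/day


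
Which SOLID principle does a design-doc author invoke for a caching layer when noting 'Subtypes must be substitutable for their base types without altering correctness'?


This describes the Liskov Substitution Principle (LSP)

Liskov Substitution Principle (LSP)


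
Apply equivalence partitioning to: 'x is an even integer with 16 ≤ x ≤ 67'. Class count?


Constraint: even integers in [16, 67]
Class 1: x < 16 — out-of-range invalid
Class 2: x in [16,67] but odd — wrong type invalid
Class 3: x in [16,67] and even — valid
Class 4: x > 67 — out-of-range invalid
Total equivalence classes: 4

4 equivalence classes


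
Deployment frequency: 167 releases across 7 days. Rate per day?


Formula: deployments per day = releases / days
= 167 / 7
= 23.857 deploys/day
(equivalently, 167.0 deploys/week)

23.857 deploys/day


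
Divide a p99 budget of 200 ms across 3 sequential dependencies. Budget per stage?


Formula: per_stage = total_budget / stages
per_stage = 200 / 3
per_stage = 66.67 ms

66.67 ms


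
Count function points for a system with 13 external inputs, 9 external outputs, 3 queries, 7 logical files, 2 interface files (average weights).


UFP = EI*4 + EO*5 + EQ*4 + ILF*10 + EIF*7
UFP = 13*4 + 9*5 + 3*4 + 7*10 + 2*7
UFP = 52 + 45 + 12 + 70 + 14
UFP = 193

193


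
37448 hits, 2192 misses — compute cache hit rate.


Formula: hit rate = hits / (hits + misses) * 100
hit rate = 37448 / (37448 + 2192) * 100
hit rate = 37448 / 39640 * 100
hit rate = 94.47%

94.47%


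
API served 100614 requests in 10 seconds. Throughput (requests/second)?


Formula: throughput = requests / seconds
throughput = 100614 / 10
throughput = 10061.4 requests/second

10061.4 requests/second


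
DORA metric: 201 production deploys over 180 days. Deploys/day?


Formula: deployments per day = releases / days
= 201 / 180
= 1.117 deploys/day
(equivalently, 7.82 deploys/week)

1.117 deploys/day


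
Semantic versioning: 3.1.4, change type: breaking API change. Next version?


Current: 3.1.4
Change category: 'breaking API change' → major bump
SemVer rule: major bump → increment MAJOR, reset MINOR and PATCH to 0
New: 4.0.0

4.0.0


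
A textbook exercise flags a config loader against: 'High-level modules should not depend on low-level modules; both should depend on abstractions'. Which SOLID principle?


This describes the Dependency Inversion Principle (DIP)

Dependency Inversion Principle (DIP)


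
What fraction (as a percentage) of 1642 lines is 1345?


Coverage = covered / total * 100
Coverage = 1345 / 1642 * 100
Coverage = 81.91%

81.91%


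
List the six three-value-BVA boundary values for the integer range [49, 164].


Range: [49, 164]
Boundaries: just below min, min, min+1, max-1, max, just above max
Values: [48, 49, 50, 163, 164, 165]

[48, 49, 50, 163, 164, 165]


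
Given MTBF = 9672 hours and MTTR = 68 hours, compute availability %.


Availability = MTBF / (MTBF + MTTR)
Availability = 9672 / (9672 + 68)
Availability = 9672 / 9740
Availability = 99.3018%

99.3018%


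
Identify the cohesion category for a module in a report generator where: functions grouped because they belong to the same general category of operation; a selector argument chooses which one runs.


Reasoning: Grouped by category of activity, not by data or sequence
Type: Logical cohesion

Logical cohesion


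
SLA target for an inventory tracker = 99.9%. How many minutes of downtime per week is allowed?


Formula: allowed downtime = period * (100 - SLA) / 100
Period (week) = 10080 minutes
Unavailability fraction = (100 - 99.9) / 100
Allowed downtime = 10080 * (100 - 99.9) / 100
Allowed downtime = 10.08 minutes

10.08 minutes


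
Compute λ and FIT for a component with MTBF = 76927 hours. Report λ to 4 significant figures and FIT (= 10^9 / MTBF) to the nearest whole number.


Formula: λ = 1 / MTBF; FIT = λ × 1e9 = 1e9 / MTBF
λ = 1 / 76927 ≈ 1.300e-05 failures/hour
FIT = 1e9 / 76927 ≈ 12999 failures per 1e9 hours (nearest whole number)

λ = 1.300e-05 /h, FIT = 12999


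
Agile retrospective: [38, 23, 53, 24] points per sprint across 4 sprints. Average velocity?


Formula: Avg velocity = Total points / Number of sprints
Points: [38, 23, 53, 24]
Sum = 38 + 23 + 53 + 24 = 138
Avg velocity = 138 / 4 = 34.5 points/sprint

34.5 points/sprint


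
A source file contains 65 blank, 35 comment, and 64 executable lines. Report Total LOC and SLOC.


Total LOC = blank + comment + code
Total LOC = 65 + 35 + 64 = 164
SLOC (source only) = code = 64

Total LOC: 164, SLOC: 64


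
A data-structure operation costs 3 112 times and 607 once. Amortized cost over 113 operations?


Formula: Amortized cost = Total cost / Operations
Total cost = (112 * 3) + (1 * 607)
Total cost = 336 + 607 = 943
Amortized = 943 / 113 = 8.3451

8.3451


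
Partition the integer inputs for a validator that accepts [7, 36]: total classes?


Valid range: [7, 36]
Class 1: x < 7 — invalid
Class 2: 7 ≤ x ≤ 36 — valid
Class 3: x > 36 — invalid
Total equivalence classes: 3

3 equivalence classes


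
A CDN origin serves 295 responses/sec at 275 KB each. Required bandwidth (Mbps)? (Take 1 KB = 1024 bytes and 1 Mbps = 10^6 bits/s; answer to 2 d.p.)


Formula: Mbps = payload_bytes * RPS * 8 / 1e6
Payload per request = 275 KB = 275 * 1024 = 281600 bytes
Total bytes/sec = 281600 * 295 = 83072000
Total bits/sec = 83072000 * 8 = 664576000
Mbps = 664576000 / 1e6 = 664.58

664.58 Mbps


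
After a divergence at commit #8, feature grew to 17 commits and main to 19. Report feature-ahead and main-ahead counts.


Common ancestor: commit #8
feature commits after divergence: 17 - 8 = 9
main commits after divergence: 19 - 8 = 11
feature is 9 commits ahead of main
main is 11 commits ahead of feature

feature ahead: 9, main ahead: 11


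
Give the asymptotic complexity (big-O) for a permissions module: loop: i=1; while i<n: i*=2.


Reasoning: i doubles each step so iterations are log2(n)
Complexity: O(log n)

O(log n)


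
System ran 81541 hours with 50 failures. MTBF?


Formula: MTBF = Total operating time / Number of failures
MTBF = 81541 / 50
MTBF = 1630.82 hours

1630.82 hours


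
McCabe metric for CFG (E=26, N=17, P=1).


Formula: V(G) = E - N + 2P
V(G) = 26 - 17 + 2*1
V(G) = 9 + 2
V(G) = 11

11


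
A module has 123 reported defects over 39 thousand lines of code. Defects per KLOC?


Defect density = defects / KLOC
Defect density = 123 / 39
Defect density = 3.154 defects/KLOC

3.154 defects/KLOC


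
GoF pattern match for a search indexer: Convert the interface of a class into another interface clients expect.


This matches the Adapter pattern

Adapter


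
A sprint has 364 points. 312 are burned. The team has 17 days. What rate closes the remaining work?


Formula: Required rate = Remaining points / Days left
Remaining = 364 - 312 = 52 points
Required rate = 52 / 17 = 3.06 points/day

3.06 points/day


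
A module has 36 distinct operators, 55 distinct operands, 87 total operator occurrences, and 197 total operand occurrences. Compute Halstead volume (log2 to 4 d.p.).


Formula: V = N * log2(η), where N = N1 + N2 and η = η1 + η2
η = 36 + 55 = 91
N = 87 + 197 = 284
log2(91) ≈ 6.5078
V = 284 * 6.5078 = 1848.22

1848.22


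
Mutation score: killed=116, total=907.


Mutation score = killed / total * 100
Mutation score = 116 / 907 * 100
Mutation score = 12.79%

12.79%


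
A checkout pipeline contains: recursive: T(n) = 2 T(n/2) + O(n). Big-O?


Reasoning: master theorem case 2 (merge-sort recurrence)
Complexity: O(n log n)

O(n log n)


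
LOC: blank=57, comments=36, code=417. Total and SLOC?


Total LOC = blank + comment + code
Total LOC = 57 + 36 + 417 = 510
SLOC (source only) = code = 417

Total LOC: 510, SLOC: 417


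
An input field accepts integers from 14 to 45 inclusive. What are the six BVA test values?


Range: [14, 45]
Boundaries: just below min, min, min+1, max-1, max, just above max
Values: [13, 14, 15, 44, 45, 46]

[13, 14, 15, 44, 45, 46]


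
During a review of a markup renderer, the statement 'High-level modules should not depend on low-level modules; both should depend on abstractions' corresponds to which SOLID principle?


This describes the Dependency Inversion Principle (DIP)

Dependency Inversion Principle (DIP)


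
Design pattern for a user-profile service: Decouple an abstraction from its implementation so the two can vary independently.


This matches the Bridge pattern

Bridge


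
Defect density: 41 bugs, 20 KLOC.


Defect density = defects / KLOC
Defect density = 41 / 20
Defect density = 2.05 defects/KLOC

2.05 defects/KLOC


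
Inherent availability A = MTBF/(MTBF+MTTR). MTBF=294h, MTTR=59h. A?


Availability = MTBF / (MTBF + MTTR)
Availability = 294 / (294 + 59)
Availability = 294 / 353
Availability = 83.2861%

83.2861%


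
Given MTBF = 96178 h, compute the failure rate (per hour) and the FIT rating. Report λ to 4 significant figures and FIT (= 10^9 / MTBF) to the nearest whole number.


Formula: λ = 1 / MTBF; FIT = λ × 1e9 = 1e9 / MTBF
λ = 1 / 96178 ≈ 1.040e-05 failures/hour
FIT = 1e9 / 96178 ≈ 10397 failures per 1e9 hours (nearest whole number)

λ = 1.040e-05 /h, FIT = 10397


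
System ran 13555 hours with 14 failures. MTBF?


Formula: MTBF = Total operating time / Number of failures
MTBF = 13555 / 14
MTBF = 968.21 hours

968.21 hours


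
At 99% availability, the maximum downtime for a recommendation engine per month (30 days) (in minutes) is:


Formula: allowed downtime = period * (100 - SLA) / 100
Period (month (30 days)) = 43200 minutes
Unavailability fraction = (100 - 99.0) / 100
Allowed downtime = 43200 * (100 - 99.0) / 100
Allowed downtime = 432.0 minutes

432.0 minutes


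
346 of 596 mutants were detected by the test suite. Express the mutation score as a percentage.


Mutation score = killed / total * 100
Mutation score = 346 / 596 * 100
Mutation score = 58.05%

58.05%


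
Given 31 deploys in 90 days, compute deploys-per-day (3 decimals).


Formula: deployments per day = releases / days
= 31 / 90
= 0.344 deploys/day
(equivalently, 2.41 deploys/week)

0.344 deploys/day


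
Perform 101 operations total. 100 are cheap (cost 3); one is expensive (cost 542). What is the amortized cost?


Formula: Amortized cost = Total cost / Operations
Total cost = (100 * 3) + (1 * 542)
Total cost = 300 + 542 = 842
Amortized = 842 / 101 = 8.3366

8.3366


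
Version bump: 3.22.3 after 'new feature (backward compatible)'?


Current: 3.22.3
Change category: 'new feature (backward compatible)' → minor bump
SemVer rule: minor bump → increment MINOR, reset PATCH to 0 (MAJOR unchanged)
New: 3.23.0

3.23.0


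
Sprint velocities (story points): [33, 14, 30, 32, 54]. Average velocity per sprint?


Formula: Avg velocity = Total points / Number of sprints
Points: [33, 14, 30, 32, 54]
Sum = 33 + 14 + 30 + 32 + 54 = 163
Avg velocity = 163 / 5 = 32.6 points/sprint

32.6 points/sprint


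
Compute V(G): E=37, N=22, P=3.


Formula: V(G) = E - N + 2P
V(G) = 37 - 22 + 2*3
V(G) = 15 + 6
V(G) = 21

21


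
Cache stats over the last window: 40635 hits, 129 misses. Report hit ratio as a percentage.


Formula: hit rate = hits / (hits + misses) * 100
hit rate = 40635 / (40635 + 129) * 100
hit rate = 40635 / 40764 * 100
hit rate = 99.68%

99.68%


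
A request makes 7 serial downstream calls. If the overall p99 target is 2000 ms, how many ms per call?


Formula: per_stage = total_budget / stages
per_stage = 2000 / 7
per_stage = 285.71 ms

285.71 ms


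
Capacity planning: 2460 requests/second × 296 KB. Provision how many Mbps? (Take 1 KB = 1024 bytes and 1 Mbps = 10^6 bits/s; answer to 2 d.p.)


Formula: Mbps = payload_bytes * RPS * 8 / 1e6
Payload per request = 296 KB = 296 * 1024 = 303104 bytes
Total bytes/sec = 303104 * 2460 = 745635840
Total bits/sec = 745635840 * 8 = 5965086720
Mbps = 5965086720 / 1e6 = 5965.09

5965.09 Mbps


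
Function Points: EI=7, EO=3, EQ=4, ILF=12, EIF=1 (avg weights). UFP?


UFP = EI*4 + EO*5 + EQ*4 + ILF*10 + EIF*7
UFP = 7*4 + 3*5 + 4*4 + 12*10 + 1*7
UFP = 28 + 15 + 16 + 120 + 7
UFP = 186

186


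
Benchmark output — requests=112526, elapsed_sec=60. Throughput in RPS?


Formula: throughput = requests / seconds
throughput = 112526 / 60
throughput = 1875.43 requests/second

1875.43 requests/second


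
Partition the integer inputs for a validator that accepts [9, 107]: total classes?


Valid range: [9, 107]
Class 1: x < 9 — invalid
Class 2: 9 ≤ x ≤ 107 — valid
Class 3: x > 107 — invalid
Total equivalence classes: 3

3 equivalence classes


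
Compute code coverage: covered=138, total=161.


Coverage = covered / total * 100
Coverage = 138 / 161 * 100
Coverage = 85.71%

85.71%


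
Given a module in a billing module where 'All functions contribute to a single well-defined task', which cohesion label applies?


Reasoning: Best: single purpose
Type: Functional cohesion

Functional cohesion


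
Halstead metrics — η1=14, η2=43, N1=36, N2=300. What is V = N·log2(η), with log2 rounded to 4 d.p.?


Formula: V = N * log2(η), where N = N1 + N2 and η = η1 + η2
η = 14 + 43 = 57
N = 36 + 300 = 336
log2(57) ≈ 5.8329
V = 336 * 5.8329 = 1959.85

1959.85


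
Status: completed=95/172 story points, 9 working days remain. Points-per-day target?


Formula: Required rate = Remaining points / Days left
Remaining = 172 - 95 = 77 points
Required rate = 77 / 9 = 8.56 points/day

8.56 points/day


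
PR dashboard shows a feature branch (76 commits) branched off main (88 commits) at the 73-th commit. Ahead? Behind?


Common ancestor: commit #73
feature commits after divergence: 76 - 73 = 3
main commits after divergence: 88 - 73 = 15
feature is 3 commits ahead of main
main is 15 commits ahead of feature

feature ahead: 3, main ahead: 15


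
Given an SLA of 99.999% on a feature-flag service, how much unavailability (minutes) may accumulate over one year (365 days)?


Formula: allowed downtime = period * (100 - SLA) / 100
Period (year (365 days)) = 525600 minutes
Unavailability fraction = (100 - 99.999) / 100
Allowed downtime = 525600 * (100 - 99.999) / 100
Allowed downtime = 5.256 minutes

5.256 minutes


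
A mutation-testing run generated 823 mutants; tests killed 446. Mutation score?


Mutation score = killed / total * 100
Mutation score = 446 / 823 * 100
Mutation score = 54.19%

54.19%


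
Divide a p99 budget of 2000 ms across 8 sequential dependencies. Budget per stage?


Formula: per_stage = total_budget / stages
per_stage = 2000 / 8
per_stage = 250.0 ms

250.0 ms


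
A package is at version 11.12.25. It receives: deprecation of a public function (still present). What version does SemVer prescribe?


Current: 11.12.25
Change category: 'deprecation of a public function (still present)' → minor bump
SemVer rule: minor bump → increment MINOR, reset PATCH to 0 (MAJOR unchanged)
New: 11.13.0

11.13.0


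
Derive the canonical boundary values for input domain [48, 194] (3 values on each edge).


Range: [48, 194]
Boundaries: just below min, min, min+1, max-1, max, just above max
Values: [47, 48, 49, 193, 194, 195]

[47, 48, 49, 193, 194, 195]


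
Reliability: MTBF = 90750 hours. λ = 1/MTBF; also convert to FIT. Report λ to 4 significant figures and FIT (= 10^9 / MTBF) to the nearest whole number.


Formula: λ = 1 / MTBF; FIT = λ × 1e9 = 1e9 / MTBF
λ = 1 / 90750 ≈ 1.102e-05 failures/hour
FIT = 1e9 / 90750 ≈ 11019 failures per 1e9 hours (nearest whole number)

λ = 1.102e-05 /h, FIT = 11019


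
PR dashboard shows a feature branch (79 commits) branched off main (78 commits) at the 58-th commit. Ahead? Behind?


Common ancestor: commit #58
feature commits after divergence: 79 - 58 = 21
main commits after divergence: 78 - 58 = 20
feature is 21 commits ahead of main
main is 20 commits ahead of feature

feature ahead: 21, main ahead: 20


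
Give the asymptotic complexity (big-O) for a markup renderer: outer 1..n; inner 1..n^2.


Reasoning: n times n^2
Complexity: O(n^3)

O(n^3)


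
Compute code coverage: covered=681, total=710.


Coverage = covered / total * 100
Coverage = 681 / 710 * 100
Coverage = 95.92%

95.92%


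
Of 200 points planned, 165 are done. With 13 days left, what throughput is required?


Formula: Required rate = Remaining points / Days left
Remaining = 200 - 165 = 35 points
Required rate = 35 / 13 = 2.69 points/day

2.69 points/day


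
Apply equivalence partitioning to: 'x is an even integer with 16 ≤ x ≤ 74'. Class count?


Constraint: even integers in [16, 74]
Class 1: x < 16 — out-of-range invalid
Class 2: x in [16,74] but odd — wrong type invalid
Class 3: x in [16,74] and even — valid
Class 4: x > 74 — out-of-range invalid
Total equivalence classes: 4

4 equivalence classes


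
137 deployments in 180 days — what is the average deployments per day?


Formula: deployments per day = releases / days
= 137 / 180
= 0.761 deploys/day
(equivalently, 5.33 deploys/week)

0.761 deploys/day


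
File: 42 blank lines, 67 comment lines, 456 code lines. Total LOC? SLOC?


Total LOC = blank + comment + code
Total LOC = 42 + 67 + 456 = 565
SLOC (source only) = code = 456

Total LOC: 565, SLOC: 456


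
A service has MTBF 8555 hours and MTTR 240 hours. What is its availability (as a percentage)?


Availability = MTBF / (MTBF + MTTR)
Availability = 8555 / (8555 + 240)
Availability = 8555 / 8795
Availability = 97.2712%

97.2712%


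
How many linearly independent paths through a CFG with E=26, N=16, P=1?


Formula: V(G) = E - N + 2P
V(G) = 26 - 16 + 2*1
V(G) = 10 + 2
V(G) = 12

12


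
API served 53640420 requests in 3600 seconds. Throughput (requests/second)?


Formula: throughput = requests / seconds
throughput = 53640420 / 3600
throughput = 14900.12 requests/second

14900.12 requests/second


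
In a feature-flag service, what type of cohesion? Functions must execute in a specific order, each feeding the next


Reasoning: Output of one is input to next
Type: Sequential cohesion

Sequential cohesion


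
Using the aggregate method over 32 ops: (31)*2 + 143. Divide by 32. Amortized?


Formula: Amortized cost = Total cost / Operations
Total cost = (31 * 2) + (1 * 143)
Total cost = 62 + 143 = 205
Amortized = 205 / 32 = 6.4063

6.4063


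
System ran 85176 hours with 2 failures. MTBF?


Formula: MTBF = Total operating time / Number of failures
MTBF = 85176 / 2
MTBF = 42588.0 hours

42588.0 hours


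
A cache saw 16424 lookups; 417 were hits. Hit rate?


Formula: hit rate = hits / (hits + misses) * 100
hit rate = 417 / (417 + 16007) * 100
hit rate = 417 / 16424 * 100
hit rate = 2.54%

2.54%


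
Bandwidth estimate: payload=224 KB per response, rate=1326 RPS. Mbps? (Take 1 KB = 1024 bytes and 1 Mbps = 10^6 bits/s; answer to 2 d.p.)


Formula: Mbps = payload_bytes * RPS * 8 / 1e6
Payload per request = 224 KB = 224 * 1024 = 229376 bytes
Total bytes/sec = 229376 * 1326 = 304152576
Total bits/sec = 304152576 * 8 = 2433220608
Mbps = 2433220608 / 1e6 = 2433.22

2433.22 Mbps


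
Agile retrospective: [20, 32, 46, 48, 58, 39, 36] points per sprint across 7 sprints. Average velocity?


Formula: Avg velocity = Total points / Number of sprints
Points: [20, 32, 46, 48, 58, 39, 36]
Sum = 20 + 32 + 46 + 48 + 58 + 39 + 36 = 279
Avg velocity = 279 / 7 = 39.86 points/sprint

39.86 points/sprint


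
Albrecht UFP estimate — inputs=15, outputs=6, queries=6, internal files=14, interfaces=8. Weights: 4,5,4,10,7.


UFP = EI*4 + EO*5 + EQ*4 + ILF*10 + EIF*7
UFP = 15*4 + 6*5 + 6*4 + 14*10 + 8*7
UFP = 60 + 30 + 24 + 140 + 56
UFP = 310

310


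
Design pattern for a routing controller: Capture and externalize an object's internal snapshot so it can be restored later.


This matches the Memento pattern

Memento


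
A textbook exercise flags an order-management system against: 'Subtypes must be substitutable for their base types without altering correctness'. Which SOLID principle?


This describes the Liskov Substitution Principle (LSP)

Liskov Substitution Principle (LSP)


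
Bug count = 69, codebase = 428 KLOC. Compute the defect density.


Defect density = defects / KLOC
Defect density = 69 / 428
Defect density = 0.161 defects/KLOC

0.161 defects/KLOC


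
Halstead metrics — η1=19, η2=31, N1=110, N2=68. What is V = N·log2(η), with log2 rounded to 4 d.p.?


Formula: V = N * log2(η), where N = N1 + N2 and η = η1 + η2
η = 19 + 31 = 50
N = 110 + 68 = 178
log2(50) ≈ 5.6439
V = 178 * 5.6439 = 1004.61

1004.61


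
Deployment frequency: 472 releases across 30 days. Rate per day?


Formula: deployments per day = releases / days
= 472 / 30
= 15.733 deploys/day
(equivalently, 110.13 deploys/week)

15.733 deploys/day


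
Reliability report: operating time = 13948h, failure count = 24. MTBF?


Formula: MTBF = Total operating time / Number of failures
MTBF = 13948 / 24
MTBF = 581.17 hours

581.17 hours


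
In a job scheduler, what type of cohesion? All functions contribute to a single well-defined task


Reasoning: Best: single purpose
Type: Functional cohesion

Functional cohesion


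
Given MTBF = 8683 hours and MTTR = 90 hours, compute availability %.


Availability = MTBF / (MTBF + MTTR)
Availability = 8683 / (8683 + 90)
Availability = 8683 / 8773
Availability = 98.9741%

98.9741%


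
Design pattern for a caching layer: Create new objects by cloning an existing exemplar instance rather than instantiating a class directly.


This matches the Prototype pattern

Prototype


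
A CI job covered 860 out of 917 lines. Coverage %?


Coverage = covered / total * 100
Coverage = 860 / 917 * 100
Coverage = 93.78%

93.78%


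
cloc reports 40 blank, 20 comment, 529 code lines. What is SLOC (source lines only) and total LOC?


Total LOC = blank + comment + code
Total LOC = 40 + 20 + 529 = 589
SLOC (source only) = code = 529

Total LOC: 589, SLOC: 529


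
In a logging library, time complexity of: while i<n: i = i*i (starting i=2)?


Reasoning: squaring drives double-exponential growth; iterations ~ log log n
Complexity: O(log log n)

O(log log n)


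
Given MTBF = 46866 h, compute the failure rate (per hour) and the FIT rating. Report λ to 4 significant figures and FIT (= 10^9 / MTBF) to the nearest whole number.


Formula: λ = 1 / MTBF; FIT = λ × 1e9 = 1e9 / MTBF
λ = 1 / 46866 ≈ 2.134e-05 failures/hour
FIT = 1e9 / 46866 ≈ 21337 failures per 1e9 hours (nearest whole number)

λ = 2.134e-05 /h, FIT = 21337


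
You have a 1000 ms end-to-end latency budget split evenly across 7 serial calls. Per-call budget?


Formula: per_stage = total_budget / stages
per_stage = 1000 / 7
per_stage = 142.86 ms

142.86 ms


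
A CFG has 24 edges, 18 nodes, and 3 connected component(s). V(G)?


Formula: V(G) = E - N + 2P
V(G) = 24 - 18 + 2*3
V(G) = 6 + 6
V(G) = 12

12


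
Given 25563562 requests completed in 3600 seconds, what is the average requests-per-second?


Formula: throughput = requests / seconds
throughput = 25563562 / 3600
throughput = 7100.99 requests/second

7100.99 requests/second


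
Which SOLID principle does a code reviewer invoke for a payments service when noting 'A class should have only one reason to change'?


This describes the Single Responsibility Principle (SRP)

Single Responsibility Principle (SRP)


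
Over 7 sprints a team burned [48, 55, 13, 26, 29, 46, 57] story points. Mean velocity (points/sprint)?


Formula: Avg velocity = Total points / Number of sprints
Points: [48, 55, 13, 26, 29, 46, 57]
Sum = 48 + 55 + 13 + 26 + 29 + 46 + 57 = 274
Avg velocity = 274 / 7 = 39.14 points/sprint

39.14 points/sprint


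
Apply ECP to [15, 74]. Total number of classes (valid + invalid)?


Valid range: [15, 74]
Class 1: x < 15 — invalid
Class 2: 15 ≤ x ≤ 74 — valid
Class 3: x > 74 — invalid
Total equivalence classes: 3

3 equivalence classes


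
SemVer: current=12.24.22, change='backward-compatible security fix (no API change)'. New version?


Current: 12.24.22
Change category: 'backward-compatible security fix (no API change)' → patch bump
SemVer rule: patch bump → increment PATCH (MAJOR and MINOR unchanged)
New: 12.24.23

12.24.23


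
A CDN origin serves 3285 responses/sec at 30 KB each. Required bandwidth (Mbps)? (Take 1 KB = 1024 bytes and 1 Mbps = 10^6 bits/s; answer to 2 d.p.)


Formula: Mbps = payload_bytes * RPS * 8 / 1e6
Payload per request = 30 KB = 30 * 1024 = 30720 bytes
Total bytes/sec = 30720 * 3285 = 100915200
Total bits/sec = 100915200 * 8 = 807321600
Mbps = 807321600 / 1e6 = 807.32

807.32 Mbps


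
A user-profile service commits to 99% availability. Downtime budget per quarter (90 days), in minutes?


Formula: allowed downtime = period * (100 - SLA) / 100
Period (quarter (90 days)) = 129600 minutes
Unavailability fraction = (100 - 99.0) / 100
Allowed downtime = 129600 * (100 - 99.0) / 100
Allowed downtime = 1296.0 minutes

1296.0 minutes


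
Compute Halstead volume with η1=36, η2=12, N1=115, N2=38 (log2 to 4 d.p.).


Formula: V = N * log2(η), where N = N1 + N2 and η = η1 + η2
η = 36 + 12 = 48
N = 115 + 38 = 153
log2(48) ≈ 5.5850
V = 153 * 5.5850 = 854.51

854.51


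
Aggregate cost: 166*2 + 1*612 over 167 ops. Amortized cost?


Formula: Amortized cost = Total cost / Operations
Total cost = (166 * 2) + (1 * 612)
Total cost = 332 + 612 = 944
Amortized = 944 / 167 = 5.6527

5.6527


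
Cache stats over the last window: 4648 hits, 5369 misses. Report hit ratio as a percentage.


Formula: hit rate = hits / (hits + misses) * 100
hit rate = 4648 / (4648 + 5369) * 100
hit rate = 4648 / 10017 * 100
hit rate = 46.4%

46.4%


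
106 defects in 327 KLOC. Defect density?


Defect density = defects / KLOC
Defect density = 106 / 327
Defect density = 0.324 defects/KLOC

0.324 defects/KLOC


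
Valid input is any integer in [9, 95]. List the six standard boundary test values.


Range: [9, 95]
Boundaries: just below min, min, min+1, max-1, max, just above max
Values: [8, 9, 10, 94, 95, 96]

[8, 9, 10, 94, 95, 96]


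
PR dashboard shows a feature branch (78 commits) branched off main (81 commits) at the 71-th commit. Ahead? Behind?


Common ancestor: commit #71
feature commits after divergence: 78 - 71 = 7
main commits after divergence: 81 - 71 = 10
feature is 7 commits ahead of main
main is 10 commits ahead of feature

feature ahead: 7, main ahead: 10


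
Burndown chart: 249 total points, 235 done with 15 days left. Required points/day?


Formula: Required rate = Remaining points / Days left
Remaining = 249 - 235 = 14 points
Required rate = 14 / 15 = 0.93 points/day

0.93 points/day
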